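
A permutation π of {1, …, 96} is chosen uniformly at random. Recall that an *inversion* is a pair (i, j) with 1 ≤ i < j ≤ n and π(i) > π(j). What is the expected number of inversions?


Write X = Σ X_I over the C(96, 2) = 4560 pairs i < j, with X_I the indicator of one inversion.
There are 4560 indicators.
For each fixed pair i < j, the values π(i) and π(j) are two distinct elements of {1, …, 96} in uniformly random order; by symmetry P[π(i) > π(j)] = 1/2.
By linearity: E[X] = 4560 · (1/2) = C(96, 2) · (1/2) = 4560/2 = 2280 ≈ 2280.000.

E[X] = 2280 = 2280.000.


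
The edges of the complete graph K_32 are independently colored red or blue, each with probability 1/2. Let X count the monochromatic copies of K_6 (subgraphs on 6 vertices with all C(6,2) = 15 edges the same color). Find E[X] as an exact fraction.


Let X = Σ_S X_S over the C(32, 6) = 906192 subsets S of size 6, where X_S = 1 if the K_6 on S is monochromatic.
For a fixed S, the K_6 on S has C(6, 2) = 15 edges. P[all 15 edges red] = (1/2)^15, and likewise for blue, so P[monochromatic] = 2·(1/2)^15 = 2^{1 − 15} = 1/16384.
Summing: E[X] = C(32, 6) · 2^{1 − 15} = 906192 · 1/16384 = 56637/1024.
Numerically: E[X] ≈ 55.310.

E[X] = C(32,6)·2^(1−C(6,2)) = 56637/1024 ≈ 55.310.


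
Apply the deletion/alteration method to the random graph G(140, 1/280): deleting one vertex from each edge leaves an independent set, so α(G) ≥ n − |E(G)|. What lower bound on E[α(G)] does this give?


E[|E(G)|] = C(140, 2)·p = 9730 · (1/280) = 139/4.
E[α(G)] ≥ n − E[|E(G)|] = 140 − 139/4 = 421/4.
Numerically: ≈ 105.2500.
(This is only a lower bound; the true E[α(G)] may be larger.)

E[α(G)] ≥ 421/4 ≈ 105.2500.


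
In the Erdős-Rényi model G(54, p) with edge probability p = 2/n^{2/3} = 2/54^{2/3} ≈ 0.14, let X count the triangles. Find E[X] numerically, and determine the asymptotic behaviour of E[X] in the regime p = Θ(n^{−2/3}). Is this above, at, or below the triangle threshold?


Number of potential triangles: C(54, 3) = 24804.
Each occurs with probability p³ ≈ (0.14)³ ≈ 2.743484e-03.
By linearity: E[X] = C(54, 3)·p³ ≈ 24804 · 2.743484e-03 ≈ 68.0494.
Since α = 2/3 < 1, p = c/n^{2/3} ≫ 1/n is above the triangle threshold p ~ 1/n. Asymptotically E[X] ~ (c³/6)·n^{3(1−α)} = (2³/6)·n^{1} → ∞; triangles are abundant w.h.p.

E[X] ≈ 68.0494; in regime p = Θ(1/n^{2/3}) E[X] diverges (above the triangle threshold p ~ 1/n).


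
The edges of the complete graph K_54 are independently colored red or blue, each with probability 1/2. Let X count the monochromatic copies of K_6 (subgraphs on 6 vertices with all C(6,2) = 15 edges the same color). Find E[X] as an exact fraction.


Let X = Σ_S X_S over the C(54, 6) = 25827165 subsets S of size 6, where X_S = 1 if the K_6 on S is monochromatic.
For a fixed S, the K_6 on S has C(6, 2) = 15 edges. P[all 15 edges red] = (1/2)^15, and likewise for blue, so P[monochromatic] = 2·(1/2)^15 = 2^{1 − 15} = 1/16384.
By linearity: E[X] = C(54, 6) · 2^{1 − 15} = 25827165 · 1/16384 = 25827165/16384.
Numerically: E[X] ≈ 1576.365051.

E[X] = C(54,6)·2^(1−C(6,2)) = 25827165/16384 ≈ 1576.365051.


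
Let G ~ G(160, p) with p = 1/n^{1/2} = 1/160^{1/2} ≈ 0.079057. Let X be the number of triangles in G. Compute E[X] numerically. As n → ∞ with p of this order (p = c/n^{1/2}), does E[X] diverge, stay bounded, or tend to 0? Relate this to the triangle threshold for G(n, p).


Number of potential triangles: C(160, 3) = 669920.
Each occurs with probability p³ ≈ (0.079057)³ ≈ 4.9410588e-04.
By linearity: E[X] = C(160, 3)·p³ ≈ 669920 · 4.9410588e-04 ≈ 331.01141.
Since α = 1/2 < 1, p = c/n^{1/2} ≫ 1/n is above the triangle threshold p ~ 1/n. Asymptotically E[X] ~ (c³/6)·n^{3(1−α)} = (1³/6)·n^{1.5} → ∞; triangles are abundant w.h.p.

E[X] ≈ 331.01141; in regime p = Θ(1/n^{1/2}) E[X] diverges (above the triangle threshold p ~ 1/n).


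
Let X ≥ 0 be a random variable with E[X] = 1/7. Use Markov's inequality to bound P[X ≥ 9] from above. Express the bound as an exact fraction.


μ = E[X] = 1/7, a = 9.
Markov: P[X ≥ 9] ≤ μ/a = (1/7)/9 = 1/63.
Numerically: ≈ 0.016.
(Since a = 9 > μ = 0.143, the bound 1/63 is < 1 and informative.)

P[X ≥ 9] ≤ 1/63 ≈ 0.016.


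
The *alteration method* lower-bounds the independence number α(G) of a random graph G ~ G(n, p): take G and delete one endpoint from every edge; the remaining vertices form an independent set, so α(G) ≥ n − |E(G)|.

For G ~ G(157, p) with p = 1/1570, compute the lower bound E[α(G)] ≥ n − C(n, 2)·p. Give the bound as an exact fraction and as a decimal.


E[|E(G)|] = C(157, 2)·p = 12246 · (1/1570) = 39/5.
E[α(G)] ≥ n − E[|E(G)|] = 157 − 39/5 = 746/5.
Numerically: ≈ 149.200000.
(This is only a lower bound; the true E[α(G)] may be larger.)

E[α(G)] ≥ 746/5 ≈ 149.200000.


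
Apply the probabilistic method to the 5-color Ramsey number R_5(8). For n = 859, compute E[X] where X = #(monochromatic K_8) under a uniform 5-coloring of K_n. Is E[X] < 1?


E[X] = C(859, 8) · 5^{1 − 28} = 7115855595170747139 · 5^{−27} = 7115855595170747139/7450580596923828125.
As a reduced fraction: E[X] = 7115855595170747139/7450580596923828125 ≈ 0.955.
Is E[X] < 1? YES.
Since E[X] < 1, there exists a 5-coloring of K_{859} with no monochromatic K_8; hence R_5(8) > 859.

E[X] = 7115855595170747139/7450580596923828125 ≈ 0.955; E[X] < 1, so R_5(8) > 859.


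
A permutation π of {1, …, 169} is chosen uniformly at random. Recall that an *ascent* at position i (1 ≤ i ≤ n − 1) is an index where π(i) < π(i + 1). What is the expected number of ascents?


Write X = Σ X_I over i = 1, …, 168, with X_I the indicator of one ascent.
There are 168 indicators.
For each fixed i, the pair (π(i), π(i+1)) is a uniformly random ordered pair of distinct values from {1, …, 169}; by symmetry P[π(i) < π(i+1)] = 1/2.
By linearity: E[X] = 168 · (1/2) = (169 − 1) · (1/2) = 84 ≈ 84.000.

E[X] = 84 = 84.000.


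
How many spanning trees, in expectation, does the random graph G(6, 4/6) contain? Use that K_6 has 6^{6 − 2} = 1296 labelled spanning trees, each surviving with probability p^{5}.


K_6 has 6^{6 − 2} = 1296 labelled spanning trees.
For each such spanning tree H, let X_H = 1 if all 5 edges of H are present in G. Then P[X_H = 1] = p^{5} = (2/3)^{5} = 32/243.
By linearity of expectation: E[X] = Σ_H E[X_H] = 1296 · p^{5} = 1296 · 32/243 = 512/3.
Numerically: E[X] ≈ 170.667.

E[X] = 1296 · (2/3)^{5} = 512/3 ≈ 170.667.


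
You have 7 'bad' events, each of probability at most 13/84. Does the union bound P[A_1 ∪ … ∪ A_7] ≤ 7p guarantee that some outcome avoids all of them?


Union bound: P[∪_{i=1}^{7} A_i] ≤ Σ_i P[A_i] ≤ 7·p = 7·(13/84) = 13/12.
Numerically: 13/12 ≈ 1.083.
Is 13/12 < 1? NO.
Since the bound 13/12 is ≥ 1, the union bound is uninformative here; it does NOT by itself certify existence.

7·p = 13/12 ≈ 1.083; existence NOT certified by the union bound.


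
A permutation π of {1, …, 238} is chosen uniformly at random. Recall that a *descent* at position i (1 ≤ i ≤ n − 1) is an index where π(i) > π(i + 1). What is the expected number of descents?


Write X = Σ X_I over i = 1, …, 237, with X_I the indicator of one descent.
There are 237 indicators.
For each fixed i, the pair (π(i), π(i+1)) is a uniformly random ordered pair of distinct values from {1, …, 238}; by symmetry P[π(i) > π(i+1)] = 1/2.
By linearity: E[X] = 237 · (1/2) = (238 − 1) · (1/2) = 237/2 ≈ 118.500000.

E[X] = 237/2 = 118.500000.


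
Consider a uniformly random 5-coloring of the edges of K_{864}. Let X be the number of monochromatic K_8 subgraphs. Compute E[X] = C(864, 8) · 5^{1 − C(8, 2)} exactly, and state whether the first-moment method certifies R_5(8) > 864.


E[X] = C(864, 8) · 5^{1 − 28} = 7455455062926006708 · 5^{−27} = 7455455062926006708/7450580596923828125.
As a reduced fraction: E[X] = 7455455062926006708/7450580596923828125 ≈ 1.001.
Is E[X] < 1? NO.
Since E[X] ≥ 1, the first-moment bound is inconclusive at n = 864; it does NOT by itself certify R_5(8) > 864.

E[X] = 7455455062926006708/7450580596923828125 ≈ 1.001; E[X] ≥ 1; first-moment method inconclusive here.


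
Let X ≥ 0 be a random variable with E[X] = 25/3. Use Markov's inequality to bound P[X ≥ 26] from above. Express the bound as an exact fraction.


μ = E[X] = 25/3, a = 26.
Markov: P[X ≥ 26] ≤ μ/a = (25/3)/26 = 25/78.
Numerically: ≈ 0.32051.
(Since a = 26 > μ = 8.33333, the bound 25/78 is < 1 and informative.)

P[X ≥ 26] ≤ 25/78 ≈ 0.32051.


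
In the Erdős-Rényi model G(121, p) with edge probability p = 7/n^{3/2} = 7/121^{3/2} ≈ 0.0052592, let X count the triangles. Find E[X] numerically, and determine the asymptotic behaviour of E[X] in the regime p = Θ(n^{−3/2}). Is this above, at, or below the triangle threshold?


Number of potential triangles: C(121, 3) = 287980.
Each occurs with probability p³ ≈ (0.0052592)³ ≈ 1.4546548e-07.
By linearity: E[X] = C(121, 3)·p³ ≈ 287980 · 1.4546548e-07 ≈ 0.04189.
Since α = 3/2 > 1, p = c/n^{3/2} = o(1/n) is below the triangle threshold p ~ 1/n. Asymptotically E[X] ~ (c³/6)·n^{3(1−α)} = (7³/6)·n^{-1.5} → 0, so by Markov's inequality G has no triangles w.h.p.

E[X] ≈ 0.04189; in regime p = Θ(1/n^{3/2}) E[X] tends to 0 (below the triangle threshold p ~ 1/n).


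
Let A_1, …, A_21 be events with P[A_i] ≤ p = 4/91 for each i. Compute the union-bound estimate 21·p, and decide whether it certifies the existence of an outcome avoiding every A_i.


Union bound: P[∪_{i=1}^{21} A_i] ≤ Σ_i P[A_i] ≤ 21·p = 21·(4/91) = 12/13.
Numerically: 12/13 ≈ 0.9231.
Is 12/13 < 1? YES.
Since P[∪ A_i] ≤ 12/13 < 1, the complement has P[∩ A_i^c] ≥ 1 − 12/13 = 1/13 > 0, so some outcome avoids every A_i.

21·p = 12/13 ≈ 0.9231; existence CERTIFIED by the union bound.


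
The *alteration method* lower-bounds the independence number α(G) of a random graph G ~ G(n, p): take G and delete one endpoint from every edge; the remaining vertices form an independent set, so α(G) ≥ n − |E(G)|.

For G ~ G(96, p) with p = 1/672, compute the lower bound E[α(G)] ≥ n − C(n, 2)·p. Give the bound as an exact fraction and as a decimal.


E[|E(G)|] = C(96, 2)·p = 4560 · (1/672) = 95/14.
E[α(G)] ≥ n − E[|E(G)|] = 96 − 95/14 = 1249/14.
Numerically: ≈ 89.21429.
(This is only a lower bound; the true E[α(G)] may be larger.)

E[α(G)] ≥ 1249/14 ≈ 89.21429.


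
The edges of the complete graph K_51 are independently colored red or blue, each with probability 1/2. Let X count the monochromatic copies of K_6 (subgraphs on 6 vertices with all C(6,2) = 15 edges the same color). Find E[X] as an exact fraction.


Let X = Σ_S X_S over the C(51, 6) = 18009460 subsets S of size 6, where X_S = 1 if the K_6 on S is monochromatic.
For a fixed S, the K_6 on S has C(6, 2) = 15 edges. P[all 15 edges red] = (1/2)^15, and likewise for blue, so P[monochromatic] = 2·(1/2)^15 = 2^{1 − 15} = 1/16384.
By linearity: E[X] = C(51, 6) · 2^{1 − 15} = 18009460 · 1/16384 = 4502365/4096.
Numerically: E[X] ≈ 1099.2102.

E[X] = C(51,6)·2^(1−C(6,2)) = 4502365/4096 ≈ 1099.2102.


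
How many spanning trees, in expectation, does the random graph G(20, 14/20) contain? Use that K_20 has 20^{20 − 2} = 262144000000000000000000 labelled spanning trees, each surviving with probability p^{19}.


K_20 has 20^{20 − 2} = 262144000000000000000000 labelled spanning trees.
For each such spanning tree H, let X_H = 1 if all 19 edges of H are present in G. Then P[X_H = 1] = p^{19} = (7/10)^{19} = 11398895185373143/10000000000000000000.
By linearity of expectation: E[X] = Σ_H E[X_H] = 262144000000000000000000 · p^{19} = 262144000000000000000000 · 11398895185373143/10000000000000000000 = 1494075989737228599296/5.
Numerically: E[X] ≈ 2.9882e+20.

E[X] = 262144000000000000000000 · (7/10)^{19} = 1494075989737228599296/5 ≈ 2.9882e+20.


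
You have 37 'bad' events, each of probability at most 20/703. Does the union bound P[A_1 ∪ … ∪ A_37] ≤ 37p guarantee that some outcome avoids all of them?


Union bound: P[∪_{i=1}^{37} A_i] ≤ Σ_i P[A_i] ≤ 37·p = 37·(20/703) = 20/19.
Numerically: 20/19 ≈ 1.053.
Is 20/19 < 1? NO.
Since the bound 20/19 is ≥ 1, the union bound is uninformative here; it does NOT by itself certify existence.

37·p = 20/19 ≈ 1.053; existence NOT certified by the union bound.


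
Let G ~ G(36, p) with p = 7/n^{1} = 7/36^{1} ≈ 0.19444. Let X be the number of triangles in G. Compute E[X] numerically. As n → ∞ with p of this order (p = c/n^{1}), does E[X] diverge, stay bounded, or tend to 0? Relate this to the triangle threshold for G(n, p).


Number of potential triangles: C(36, 3) = 7140.
Each occurs with probability p³ ≈ (0.19444)³ ≈ 7.3516804e-03.
By linearity: E[X] = C(36, 3)·p³ ≈ 7140 · 7.3516804e-03 ≈ 52.49100.
Here α = 1, so p = 7/n is exactly at the triangle threshold p ~ 1/n. Asymptotically E[X] → c³/6 = 7³/6 = 343/6 ≈ 57.16667, a bounded constant. In this regime the triangle count is asymptotically Poisson(c³/6).

E[X] ≈ 52.49100; in regime p = Θ(1/n^{1}) E[X] stays bounded (at the triangle threshold p ~ 1/n).


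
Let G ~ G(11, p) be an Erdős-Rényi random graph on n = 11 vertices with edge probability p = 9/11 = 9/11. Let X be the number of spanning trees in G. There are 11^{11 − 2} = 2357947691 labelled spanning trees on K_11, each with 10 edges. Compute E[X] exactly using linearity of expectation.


K_11 has 11^{11 − 2} = 2357947691 labelled spanning trees.
For each such spanning tree H, let X_H = 1 if all 10 edges of H are present in G. Then P[X_H = 1] = p^{10} = (9/11)^{10} = 3486784401/25937424601.
By linearity: E[X] = Σ_H E[X_H] = 2357947691 · p^{10} = 2357947691 · 3486784401/25937424601 = 3486784401/11.
Numerically: E[X] ≈ 3.17e+08.

E[X] = 2357947691 · (9/11)^{10} = 3486784401/11 ≈ 3.17e+08.


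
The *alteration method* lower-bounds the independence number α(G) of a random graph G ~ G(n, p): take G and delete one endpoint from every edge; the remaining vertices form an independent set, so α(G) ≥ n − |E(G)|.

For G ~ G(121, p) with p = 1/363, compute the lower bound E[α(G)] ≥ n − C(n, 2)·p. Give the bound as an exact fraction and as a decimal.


E[|E(G)|] = C(121, 2)·p = 7260 · (1/363) = 20.
E[α(G)] ≥ n − E[|E(G)|] = 121 − 20 = 101.
Numerically: ≈ 101.00000.
(This is only a lower bound; the true E[α(G)] may be larger.)

E[α(G)] ≥ 101 ≈ 101.00000.


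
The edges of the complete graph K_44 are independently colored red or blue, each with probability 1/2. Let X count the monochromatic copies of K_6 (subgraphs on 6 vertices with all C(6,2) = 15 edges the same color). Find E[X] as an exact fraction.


Let X = Σ_S X_S over the C(44, 6) = 7059052 subsets S of size 6, where X_S = 1 if the K_6 on S is monochromatic.
For a fixed S, the K_6 on S has C(6, 2) = 15 edges. P[all 15 edges red] = (1/2)^15, and likewise for blue, so P[monochromatic] = 2·(1/2)^15 = 2^{1 − 15} = 1/16384.
By linearity: E[X] = C(44, 6) · 2^{1 − 15} = 7059052 · 1/16384 = 1764763/4096.
Numerically: E[X] ≈ 430.85034.

E[X] = C(44,6)·2^(1−C(6,2)) = 1764763/4096 ≈ 430.85034.


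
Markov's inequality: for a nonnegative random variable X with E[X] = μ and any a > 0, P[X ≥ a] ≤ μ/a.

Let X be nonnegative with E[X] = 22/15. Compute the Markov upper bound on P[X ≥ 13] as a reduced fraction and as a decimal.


μ = E[X] = 22/15, a = 13.
Markov: P[X ≥ 13] ≤ μ/a = (22/15)/13 = 22/195.
Numerically: ≈ 0.113.
(Since a = 13 > μ = 1.467, the bound 22/195 is < 1 and informative.)

P[X ≥ 13] ≤ 22/195 ≈ 0.113.


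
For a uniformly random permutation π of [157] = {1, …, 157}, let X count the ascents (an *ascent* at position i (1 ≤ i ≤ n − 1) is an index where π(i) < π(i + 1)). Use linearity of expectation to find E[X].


Write X = Σ X_I over i = 1, …, 156, with X_I the indicator of one ascent.
There are 156 indicators.
For each fixed i, the pair (π(i), π(i+1)) is a uniformly random ordered pair of distinct values from {1, …, 157}; by symmetry P[π(i) < π(i+1)] = 1/2.
By linearity: E[X] = 156 · (1/2) = (157 − 1) · (1/2) = 78 ≈ 78.00000.

E[X] = 78 = 78.00000.


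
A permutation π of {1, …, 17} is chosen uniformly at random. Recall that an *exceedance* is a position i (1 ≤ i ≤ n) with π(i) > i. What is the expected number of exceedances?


Write X = Σ_{i=1}^{17} X_i, where X_i = 1_{π(i) > i}.
For each fixed i, π(i) is uniform over {1, …, 17} (marginal of a uniform permutation), so P[π(i) > i] = (n − i)/n. Summing: Σ_{i=1}^{17} (n − i)/n = (0 + 1 + … + 16)/17 = 17(17 − 1)/(2·17) = (17 − 1)/2.
Hence E[X] = Σ_{i=1}^{17} (17 − i)/17 = 8 ≈ 8.000000.

E[X] = 8 = 8.000000.


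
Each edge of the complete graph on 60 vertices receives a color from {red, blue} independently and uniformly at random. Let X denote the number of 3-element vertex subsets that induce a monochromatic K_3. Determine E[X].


Let X = Σ_S X_S over the C(60, 3) = 34220 subsets S of size 3, where X_S = 1 if the K_3 on S is monochromatic.
For a fixed S, the K_3 on S has C(3, 2) = 3 edges. P[all 3 edges red] = (1/2)^3, and likewise for blue, so P[monochromatic] = 2·(1/2)^3 = 2^{1 − 3} = 1/4.
By linearity: E[X] = C(60, 3) · 2^{1 − 3} = 34220 · 1/4 = 8555.
Numerically: E[X] ≈ 8555.0000.

E[X] = C(60,3)·2^(1−C(3,2)) = 8555 ≈ 8555.0000.


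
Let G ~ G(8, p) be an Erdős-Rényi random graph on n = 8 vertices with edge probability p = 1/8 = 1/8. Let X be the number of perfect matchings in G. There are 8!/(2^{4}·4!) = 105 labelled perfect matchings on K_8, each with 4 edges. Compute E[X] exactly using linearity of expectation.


K_8 has 8!/(2^{4}·4!) = 105 labelled perfect matchings.
For each such perfect matching H, let X_H = 1 if all 4 edges of H are present in G. Then P[X_H = 1] = p^{4} = (1/8)^{4} = 1/4096.
By linearity of expectation: E[X] = Σ_H E[X_H] = 105 · p^{4} = 105 · 1/4096 = 105/4096.
Numerically: E[X] ≈ 0.0256348.

E[X] = 105 · (1/8)^{4} = 105/4096 ≈ 0.0256348.


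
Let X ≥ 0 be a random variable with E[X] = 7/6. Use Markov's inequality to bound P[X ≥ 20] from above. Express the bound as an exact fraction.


μ = E[X] = 7/6, a = 20.
Markov: P[X ≥ 20] ≤ μ/a = (7/6)/20 = 7/120.
Numerically: ≈ 0.058333.
(Since a = 20 > μ = 1.166667, the bound 7/120 is < 1 and informative.)

P[X ≥ 20] ≤ 7/120 ≈ 0.058333.


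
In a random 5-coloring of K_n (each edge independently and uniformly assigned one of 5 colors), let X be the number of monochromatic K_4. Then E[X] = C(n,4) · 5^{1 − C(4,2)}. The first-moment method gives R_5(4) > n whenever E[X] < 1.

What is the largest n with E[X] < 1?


We need C(n, 4) · 5^{1 − 6} < 1, i.e. C(n, 4) < 5^{6 − 1} = 3125.
Check values of n near the boundary:
  n = 15: C(15, 4) = 1365; 1365 < 3125? YES
  n = 16: C(16, 4) = 1820; 1820 < 3125? YES
  n = 17: C(17, 4) = 2380; 2380 < 3125? YES
  n = 18: C(18, 4) = 3060; 3060 < 3125? YES
  n = 19: C(19, 4) = 3876; 3876 < 3125? NO
  n = 20: C(20, 4) = 4845; 4845 < 3125? NO
The largest n with C(n, 4) < 3125 is n = 18 (where E[X] = 612/625 ≈ 0.97920). Hence R_5(4) > 18, i.e. R_5(4) ≥ 19.

Largest n = 18; hence R_5(4) > 18.


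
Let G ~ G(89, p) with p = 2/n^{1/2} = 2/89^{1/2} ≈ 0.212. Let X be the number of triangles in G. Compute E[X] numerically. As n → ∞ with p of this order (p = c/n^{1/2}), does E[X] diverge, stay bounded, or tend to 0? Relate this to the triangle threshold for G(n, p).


Number of potential triangles: C(89, 3) = 113564.
Each occurs with probability p³ ≈ (0.212)³ ≈ 9.5280708e-03.
By linearity: E[X] = C(89, 3)·p³ ≈ 113564 · 9.5280708e-03 ≈ 1082.04584.
Since α = 1/2 < 1, p = c/n^{1/2} ≫ 1/n is above the triangle threshold p ~ 1/n. Asymptotically E[X] ~ (c³/6)·n^{3(1−α)} = (2³/6)·n^{1.5} → ∞; triangles are abundant w.h.p.

E[X] ≈ 1082.04584; in regime p = Θ(1/n^{1/2}) E[X] diverges (above the triangle threshold p ~ 1/n).


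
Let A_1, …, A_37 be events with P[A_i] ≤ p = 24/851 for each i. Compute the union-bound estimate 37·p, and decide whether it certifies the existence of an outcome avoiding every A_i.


Union bound: P[∪_{i=1}^{37} A_i] ≤ Σ_i P[A_i] ≤ 37·p = 37·(24/851) = 24/23.
Numerically: 24/23 ≈ 1.043478.
Is 24/23 < 1? NO.
Since the bound 24/23 is ≥ 1, the union bound is uninformative here; it does NOT by itself certify existence.

37·p = 24/23 ≈ 1.043478; existence NOT certified by the union bound.


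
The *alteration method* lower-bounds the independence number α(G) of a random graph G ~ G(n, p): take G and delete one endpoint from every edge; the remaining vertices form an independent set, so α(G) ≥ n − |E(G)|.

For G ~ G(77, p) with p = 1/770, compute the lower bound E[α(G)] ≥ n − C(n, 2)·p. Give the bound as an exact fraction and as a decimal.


E[|E(G)|] = C(77, 2)·p = 2926 · (1/770) = 19/5.
E[α(G)] ≥ n − E[|E(G)|] = 77 − 19/5 = 366/5.
Numerically: ≈ 73.20000.
(This is only a lower bound; the true E[α(G)] may be larger.)

E[α(G)] ≥ 366/5 ≈ 73.20000.


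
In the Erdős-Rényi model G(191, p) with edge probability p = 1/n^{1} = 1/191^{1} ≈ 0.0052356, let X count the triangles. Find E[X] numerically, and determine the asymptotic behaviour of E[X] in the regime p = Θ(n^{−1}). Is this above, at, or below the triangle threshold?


Number of potential triangles: C(191, 3) = 1143135.
Each occurs with probability p³ ≈ (0.0052356)³ ≈ 1.4351586e-07.
By linearity: E[X] = C(191, 3)·p³ ≈ 1143135 · 1.4351586e-07 ≈ 0.16406.
Here α = 1, so p = 1/n is exactly at the triangle threshold p ~ 1/n. Asymptotically E[X] → c³/6 = 1³/6 = 1/6 ≈ 0.16667, a bounded constant. In this regime the triangle count is asymptotically Poisson(c³/6).

E[X] ≈ 0.16406; in regime p = Θ(1/n^{1}) E[X] stays bounded (at the triangle threshold p ~ 1/n).


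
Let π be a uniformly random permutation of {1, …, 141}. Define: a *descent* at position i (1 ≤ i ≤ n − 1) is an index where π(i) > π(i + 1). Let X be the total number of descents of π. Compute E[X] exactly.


Write X = Σ X_I over i = 1, …, 140, with X_I the indicator of one descent.
There are 140 indicators.
For each fixed i, the pair (π(i), π(i+1)) is a uniformly random ordered pair of distinct values from {1, …, 141}; by symmetry P[π(i) > π(i+1)] = 1/2.
By linearity: E[X] = 140 · (1/2) = (141 − 1) · (1/2) = 70 ≈ 70.000000.

E[X] = 70 = 70.000000.


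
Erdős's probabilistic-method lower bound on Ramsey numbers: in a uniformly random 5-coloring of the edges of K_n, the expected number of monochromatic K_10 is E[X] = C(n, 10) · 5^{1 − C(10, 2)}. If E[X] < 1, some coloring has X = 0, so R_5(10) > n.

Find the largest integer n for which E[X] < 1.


We need C(n, 10) · 5^{1 − 45} < 1, i.e. C(n, 10) < 5^{45 − 1} = 5684341886080801486968994140625.
Check values of n near the boundary:
  n = 5391: C(5391, 10) = 5666344714787188828795213697883; 5666344714787188828795213697883 < 5684341886080801486968994140625? YES
  n = 5392: C(5392, 10) = 5676873040158402483252283957448; 5676873040158402483252283957448 < 5684341886080801486968994140625? YES
  n = 5393: C(5393, 10) = 5687418968154238267170642278008; 5687418968154238267170642278008 < 5684341886080801486968994140625? NO
The largest n with C(n, 10) < 5684341886080801486968994140625 is n = 5392 (where E[X] = 5676873040158402483252283957448/5684341886080801486968994140625 ≈ 0.9986861). Hence R_5(10) > 5392, i.e. R_5(10) ≥ 5393.

Largest n = 5392; hence R_5(10) > 5392.


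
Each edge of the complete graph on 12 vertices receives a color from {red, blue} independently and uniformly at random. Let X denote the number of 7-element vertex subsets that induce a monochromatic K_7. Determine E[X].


Let X = Σ_S X_S over the C(12, 7) = 792 subsets S of size 7, where X_S = 1 if the K_7 on S is monochromatic.
For a fixed S, the K_7 on S has C(7, 2) = 21 edges. P[all 21 edges red] = (1/2)^21, and likewise for blue, so P[monochromatic] = 2·(1/2)^21 = 2^{1 − 21} = 1/1048576.
By linearity of expectation: E[X] = C(12, 7) · 2^{1 − 21} = 792 · 1/1048576 = 99/131072.
Numerically: E[X] ≈ 0.001.

E[X] = C(12,7)·2^(1−C(7,2)) = 99/131072 ≈ 0.001.


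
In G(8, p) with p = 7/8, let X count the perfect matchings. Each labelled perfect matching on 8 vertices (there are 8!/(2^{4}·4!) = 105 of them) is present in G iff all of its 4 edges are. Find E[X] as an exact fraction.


K_8 has 8!/(2^{4}·4!) = 105 labelled perfect matchings.
For each such perfect matching H, let X_H = 1 if all 4 edges of H are present in G. Then P[X_H = 1] = p^{4} = (7/8)^{4} = 2401/4096.
By linearity of expectation: E[X] = Σ_H E[X_H] = 105 · p^{4} = 105 · 2401/4096 = 252105/4096.
Numerically: E[X] ≈ 61.5491.

E[X] = 105 · (7/8)^{4} = 252105/4096 ≈ 61.5491.


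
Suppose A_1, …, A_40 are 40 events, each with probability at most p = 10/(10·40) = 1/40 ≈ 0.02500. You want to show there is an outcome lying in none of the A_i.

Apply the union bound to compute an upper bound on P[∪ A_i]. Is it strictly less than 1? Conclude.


Union bound: P[∪_{i=1}^{40} A_i] ≤ Σ_i P[A_i] ≤ 40·p = 40·(1/40) = 1.
Numerically: 1 ≈ 1.00000.
Is 1 < 1? NO.
Since the bound 1 is ≥ 1, the union bound is uninformative here; it does NOT by itself certify existence.

40·p = 1 ≈ 1.00000; existence NOT certified by the union bound.


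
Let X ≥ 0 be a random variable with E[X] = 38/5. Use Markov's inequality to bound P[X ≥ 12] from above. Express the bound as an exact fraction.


μ = E[X] = 38/5, a = 12.
Markov: P[X ≥ 12] ≤ μ/a = (38/5)/12 = 19/30.
Numerically: ≈ 0.63333.
(Since a = 12 > μ = 7.60000, the bound 19/30 is < 1 and informative.)

P[X ≥ 12] ≤ 19/30 ≈ 0.63333.


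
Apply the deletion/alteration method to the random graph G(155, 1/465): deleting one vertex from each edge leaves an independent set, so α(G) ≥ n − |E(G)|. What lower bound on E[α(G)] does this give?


E[|E(G)|] = C(155, 2)·p = 11935 · (1/465) = 77/3.
E[α(G)] ≥ n − E[|E(G)|] = 155 − 77/3 = 388/3.
Numerically: ≈ 129.33333.
(This is only a lower bound; the true E[α(G)] may be larger.)

E[α(G)] ≥ 388/3 ≈ 129.33333.


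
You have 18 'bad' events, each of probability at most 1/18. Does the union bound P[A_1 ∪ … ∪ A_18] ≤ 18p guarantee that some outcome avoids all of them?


Union bound: P[∪_{i=1}^{18} A_i] ≤ Σ_i P[A_i] ≤ 18·p = 18·(1/18) = 1.
Numerically: 1 ≈ 1.0000000.
Is 1 < 1? NO.
Since the bound 1 is ≥ 1, the union bound is uninformative here; it does NOT by itself certify existence.

18·p = 1 ≈ 1.0000000; existence NOT certified by the union bound.


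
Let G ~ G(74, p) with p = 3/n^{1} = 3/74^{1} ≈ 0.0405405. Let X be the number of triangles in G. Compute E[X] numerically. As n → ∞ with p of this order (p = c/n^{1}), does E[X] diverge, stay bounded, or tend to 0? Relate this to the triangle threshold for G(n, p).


Number of potential triangles: C(74, 3) = 64824.
Each occurs with probability p³ ≈ (0.0405405)³ ≈ 6.66298146e-05.
By linearity: E[X] = C(74, 3)·p³ ≈ 64824 · 6.66298146e-05 ≈ 4.319211.
Here α = 1, so p = 3/n is exactly at the triangle threshold p ~ 1/n. Asymptotically E[X] → c³/6 = 3³/6 = 9/2 ≈ 4.500000, a bounded constant. In this regime the triangle count is asymptotically Poisson(c³/6).

E[X] ≈ 4.319211; in regime p = Θ(1/n^{1}) E[X] stays bounded (at the triangle threshold p ~ 1/n).


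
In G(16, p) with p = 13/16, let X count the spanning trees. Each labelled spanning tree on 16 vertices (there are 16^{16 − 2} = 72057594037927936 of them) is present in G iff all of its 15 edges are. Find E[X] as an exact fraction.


K_16 has 16^{16 − 2} = 72057594037927936 labelled spanning trees.
For each such spanning tree H, let X_H = 1 if all 15 edges of H are present in G. Then P[X_H = 1] = p^{15} = (13/16)^{15} = 51185893014090757/1152921504606846976.
By linearity of expectation: E[X] = Σ_H E[X_H] = 72057594037927936 · p^{15} = 72057594037927936 · 51185893014090757/1152921504606846976 = 51185893014090757/16.
Numerically: E[X] ≈ 3.2e+15.

E[X] = 72057594037927936 · (13/16)^{15} = 51185893014090757/16 ≈ 3.2e+15.


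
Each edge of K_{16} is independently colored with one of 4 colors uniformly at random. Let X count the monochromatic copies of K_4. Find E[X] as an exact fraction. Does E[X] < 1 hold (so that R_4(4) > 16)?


E[X] = C(16, 4) · 4^{1 − 6} = 1820 · 4^{−5} = 1820/1024.
As a reduced fraction: E[X] = 455/256 ≈ 1.77734.
Is E[X] < 1? NO.
Since E[X] ≥ 1, the first-moment bound is inconclusive at n = 16; it does NOT by itself certify R_4(4) > 16.

E[X] = 455/256 ≈ 1.77734; E[X] ≥ 1; first-moment method inconclusive here.


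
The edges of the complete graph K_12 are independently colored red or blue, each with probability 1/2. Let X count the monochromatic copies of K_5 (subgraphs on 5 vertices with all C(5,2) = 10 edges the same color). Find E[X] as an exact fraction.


Let X = Σ_S X_S over the C(12, 5) = 792 subsets S of size 5, where X_S = 1 if the K_5 on S is monochromatic.
For a fixed S, the K_5 on S has C(5, 2) = 10 edges. P[all 10 edges red] = (1/2)^10, and likewise for blue, so P[monochromatic] = 2·(1/2)^10 = 2^{1 − 10} = 1/512.
By linearity of expectation: E[X] = C(12, 5) · 2^{1 − 10} = 792 · 1/512 = 99/64.
Numerically: E[X] ≈ 1.5469.

E[X] = C(12,5)·2^(1−C(5,2)) = 99/64 ≈ 1.5469.


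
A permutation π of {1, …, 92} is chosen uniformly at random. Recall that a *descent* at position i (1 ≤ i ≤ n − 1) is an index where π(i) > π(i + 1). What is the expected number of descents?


Write X = Σ X_I over i = 1, …, 91, with X_I the indicator of one descent.
There are 91 indicators.
For each fixed i, the pair (π(i), π(i+1)) is a uniformly random ordered pair of distinct values from {1, …, 92}; by symmetry P[π(i) > π(i+1)] = 1/2.
By linearity: E[X] = 91 · (1/2) = (92 − 1) · (1/2) = 91/2 ≈ 45.50000.

E[X] = 91/2 = 45.50000.


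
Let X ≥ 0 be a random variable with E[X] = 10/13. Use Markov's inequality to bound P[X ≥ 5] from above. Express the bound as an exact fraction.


μ = E[X] = 10/13, a = 5.
Markov: P[X ≥ 5] ≤ μ/a = (10/13)/5 = 2/13.
Numerically: ≈ 0.153846.
(Since a = 5 > μ = 0.769231, the bound 2/13 is < 1 and informative.)

P[X ≥ 5] ≤ 2/13 ≈ 0.153846.


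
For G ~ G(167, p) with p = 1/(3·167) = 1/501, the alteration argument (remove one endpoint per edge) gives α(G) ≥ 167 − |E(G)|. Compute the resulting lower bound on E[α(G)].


E[|E(G)|] = C(167, 2)·p = 13861 · (1/501) = 83/3.
E[α(G)] ≥ n − E[|E(G)|] = 167 − 83/3 = 418/3.
Numerically: ≈ 139.3333.
(This is only a lower bound; the true E[α(G)] may be larger.)

E[α(G)] ≥ 418/3 ≈ 139.3333.


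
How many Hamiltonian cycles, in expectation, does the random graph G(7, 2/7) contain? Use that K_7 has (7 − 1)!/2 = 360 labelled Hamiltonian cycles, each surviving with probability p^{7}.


K_7 has (7 − 1)!/2 = 360 labelled Hamiltonian cycles.
For each such Hamiltonian cycle H, let X_H = 1 if all 7 edges of H are present in G. Then P[X_H = 1] = p^{7} = (2/7)^{7} = 128/823543.
By linearity: E[X] = Σ_H E[X_H] = 360 · p^{7} = 360 · 128/823543 = 46080/823543.
Numerically: E[X] ≈ 0.056.

E[X] = 360 · (2/7)^{7} = 46080/823543 ≈ 0.056.


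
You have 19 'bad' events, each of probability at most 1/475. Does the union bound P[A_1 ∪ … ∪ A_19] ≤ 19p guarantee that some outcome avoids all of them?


Union bound: P[∪_{i=1}^{19} A_i] ≤ Σ_i P[A_i] ≤ 19·p = 19·(1/475) = 1/25.
Numerically: 1/25 ≈ 0.040.
Is 1/25 < 1? YES.
Since P[∪ A_i] ≤ 1/25 < 1, the complement has P[∩ A_i^c] ≥ 1 − 1/25 = 24/25 > 0, so some outcome avoids every A_i.

19·p = 1/25 ≈ 0.040; existence CERTIFIED by the union bound.


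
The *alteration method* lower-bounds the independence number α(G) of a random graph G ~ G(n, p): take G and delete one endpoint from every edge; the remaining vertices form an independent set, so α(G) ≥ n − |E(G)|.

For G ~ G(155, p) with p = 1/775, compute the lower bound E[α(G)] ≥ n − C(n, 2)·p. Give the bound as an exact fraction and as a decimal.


E[|E(G)|] = C(155, 2)·p = 11935 · (1/775) = 77/5.
E[α(G)] ≥ n − E[|E(G)|] = 155 − 77/5 = 698/5.
Numerically: ≈ 139.600.
(This is only a lower bound; the true E[α(G)] may be larger.)

E[α(G)] ≥ 698/5 ≈ 139.600.


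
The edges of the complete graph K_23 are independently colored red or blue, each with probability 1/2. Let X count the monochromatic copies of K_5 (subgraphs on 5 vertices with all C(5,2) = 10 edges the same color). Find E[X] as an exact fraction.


Let X = Σ_S X_S over the C(23, 5) = 33649 subsets S of size 5, where X_S = 1 if the K_5 on S is monochromatic.
For a fixed S, the K_5 on S has C(5, 2) = 10 edges. P[all 10 edges red] = (1/2)^10, and likewise for blue, so P[monochromatic] = 2·(1/2)^10 = 2^{1 − 10} = 1/512.
By linearity: E[X] = C(23, 5) · 2^{1 − 10} = 33649 · 1/512 = 33649/512.
Numerically: E[X] ≈ 65.720703.

E[X] = C(23,5)·2^(1−C(5,2)) = 33649/512 ≈ 65.720703.


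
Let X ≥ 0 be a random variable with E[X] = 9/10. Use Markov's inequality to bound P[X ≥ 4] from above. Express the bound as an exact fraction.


μ = E[X] = 9/10, a = 4.
Markov: P[X ≥ 4] ≤ μ/a = (9/10)/4 = 9/40.
Numerically: ≈ 0.22500.
(Since a = 4 > μ = 0.90000, the bound 9/40 is < 1 and informative.)

P[X ≥ 4] ≤ 9/40 ≈ 0.22500.


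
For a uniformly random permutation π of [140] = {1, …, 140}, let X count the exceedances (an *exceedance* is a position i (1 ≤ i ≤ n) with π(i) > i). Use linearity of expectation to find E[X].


Write X = Σ_{i=1}^{140} X_i, where X_i = 1_{π(i) > i}.
For each fixed i, π(i) is uniform over {1, …, 140} (marginal of a uniform permutation), so P[π(i) > i] = (n − i)/n. Summing: Σ_{i=1}^{140} (n − i)/n = (0 + 1 + … + 139)/140 = 140(140 − 1)/(2·140) = (140 − 1)/2.
Hence E[X] = Σ_{i=1}^{140} (140 − i)/140 = 139/2 ≈ 69.50000.

E[X] = 139/2 = 69.50000.


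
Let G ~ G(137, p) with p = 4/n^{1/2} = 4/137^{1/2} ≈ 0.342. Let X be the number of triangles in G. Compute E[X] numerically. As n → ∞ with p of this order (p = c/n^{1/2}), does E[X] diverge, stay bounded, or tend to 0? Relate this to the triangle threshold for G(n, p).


Number of potential triangles: C(137, 3) = 419220.
Each occurs with probability p³ ≈ (0.342)³ ≈ 3.99116e-02.
By linearity: E[X] = C(137, 3)·p³ ≈ 419220 · 3.99116e-02 ≈ 16731.740.
Since α = 1/2 < 1, p = c/n^{1/2} ≫ 1/n is above the triangle threshold p ~ 1/n. Asymptotically E[X] ~ (c³/6)·n^{3(1−α)} = (4³/6)·n^{1.5} → ∞; triangles are abundant w.h.p.

E[X] ≈ 16731.740; in regime p = Θ(1/n^{1/2}) E[X] diverges (above the triangle threshold p ~ 1/n).


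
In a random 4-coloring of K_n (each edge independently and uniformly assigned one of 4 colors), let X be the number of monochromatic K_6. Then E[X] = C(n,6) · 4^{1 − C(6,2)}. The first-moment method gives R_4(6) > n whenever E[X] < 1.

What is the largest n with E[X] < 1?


We need C(n, 6) · 4^{1 − 15} < 1, i.e. C(n, 6) < 4^{15 − 1} = 268435456.
Check values of n near the boundary:
  n = 76: C(76, 6) = 218618940; 218618940 < 268435456? YES
  n = 77: C(77, 6) = 237093780; 237093780 < 268435456? YES
  n = 78: C(78, 6) = 256851595; 256851595 < 268435456? YES
  n = 79: C(79, 6) = 277962685; 277962685 < 268435456? NO
The largest n with C(n, 6) < 268435456 is n = 78 (where E[X] = 256851595/268435456 ≈ 0.956847). Hence R_4(6) > 78, i.e. R_4(6) ≥ 79.

Largest n = 78; hence R_4(6) > 78.


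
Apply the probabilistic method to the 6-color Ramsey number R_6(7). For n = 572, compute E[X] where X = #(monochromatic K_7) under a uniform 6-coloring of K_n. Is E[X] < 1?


E[X] = C(572, 7) · 6^{1 − 21} = 3831215212271304 · 6^{−20} = 3831215212271304/3656158440062976.
As a reduced fraction: E[X] = 17737107464219/16926659444736 ≈ 1.0478800.
Is E[X] < 1? NO.
Since E[X] ≥ 1, the first-moment bound is inconclusive at n = 572; it does NOT by itself certify R_6(7) > 572.

E[X] = 17737107464219/16926659444736 ≈ 1.0478800; E[X] ≥ 1; first-moment method inconclusive here.


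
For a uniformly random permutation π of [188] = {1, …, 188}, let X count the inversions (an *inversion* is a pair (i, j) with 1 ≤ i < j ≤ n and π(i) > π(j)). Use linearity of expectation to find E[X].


Write X = Σ X_I over the C(188, 2) = 17578 pairs i < j, with X_I the indicator of one inversion.
There are 17578 indicators.
For each fixed pair i < j, the values π(i) and π(j) are two distinct elements of {1, …, 188} in uniformly random order; by symmetry P[π(i) > π(j)] = 1/2.
By linearity: E[X] = 17578 · (1/2) = C(188, 2) · (1/2) = 17578/2 = 8789 ≈ 8789.0000.

E[X] = 8789 = 8789.0000.


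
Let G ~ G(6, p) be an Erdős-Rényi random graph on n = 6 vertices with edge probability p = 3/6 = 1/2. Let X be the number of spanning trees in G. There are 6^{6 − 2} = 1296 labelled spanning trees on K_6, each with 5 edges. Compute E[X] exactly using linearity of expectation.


K_6 has 6^{6 − 2} = 1296 labelled spanning trees.
For each such spanning tree H, let X_H = 1 if all 5 edges of H are present in G. Then P[X_H = 1] = p^{5} = (1/2)^{5} = 1/32.
Summing the indicators: E[X] = Σ_H E[X_H] = 1296 · p^{5} = 1296 · 1/32 = 81/2.
Numerically: E[X] ≈ 40.5.

E[X] = 1296 · (1/2)^{5} = 81/2 ≈ 40.5.


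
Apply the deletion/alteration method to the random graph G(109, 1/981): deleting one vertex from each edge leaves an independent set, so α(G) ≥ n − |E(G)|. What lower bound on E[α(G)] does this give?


E[|E(G)|] = C(109, 2)·p = 5886 · (1/981) = 6.
E[α(G)] ≥ n − E[|E(G)|] = 109 − 6 = 103.
Numerically: ≈ 103.000.
(This is only a lower bound; the true E[α(G)] may be larger.)

E[α(G)] ≥ 103 ≈ 103.000.


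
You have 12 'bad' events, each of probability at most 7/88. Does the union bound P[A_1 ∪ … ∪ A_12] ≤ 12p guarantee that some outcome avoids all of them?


Union bound: P[∪_{i=1}^{12} A_i] ≤ Σ_i P[A_i] ≤ 12·p = 12·(7/88) = 21/22.
Numerically: 21/22 ≈ 0.95455.
Is 21/22 < 1? YES.
Since P[∪ A_i] ≤ 21/22 < 1, the complement has P[∩ A_i^c] ≥ 1 − 21/22 = 1/22 > 0, so some outcome avoids every A_i.

12·p = 21/22 ≈ 0.95455; existence CERTIFIED by the union bound.


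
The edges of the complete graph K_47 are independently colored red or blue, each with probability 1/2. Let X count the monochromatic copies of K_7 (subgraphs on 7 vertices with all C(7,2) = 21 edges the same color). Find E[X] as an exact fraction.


Let X = Σ_S X_S over the C(47, 7) = 62891499 subsets S of size 7, where X_S = 1 if the K_7 on S is monochromatic.
For a fixed S, the K_7 on S has C(7, 2) = 21 edges. P[all 21 edges red] = (1/2)^21, and likewise for blue, so P[monochromatic] = 2·(1/2)^21 = 2^{1 − 21} = 1/1048576.
Summing: E[X] = C(47, 7) · 2^{1 − 21} = 62891499 · 1/1048576 = 62891499/1048576.
Numerically: E[X] ≈ 59.9780.

E[X] = C(47,7)·2^(1−C(7,2)) = 62891499/1048576 ≈ 59.9780.


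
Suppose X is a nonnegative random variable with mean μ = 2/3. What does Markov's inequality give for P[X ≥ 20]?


μ = E[X] = 2/3, a = 20.
Markov: P[X ≥ 20] ≤ μ/a = (2/3)/20 = 1/30.
Numerically: ≈ 0.033333.
(Since a = 20 > μ = 0.666667, the bound 1/30 is < 1 and informative.)

P[X ≥ 20] ≤ 1/30 ≈ 0.033333.


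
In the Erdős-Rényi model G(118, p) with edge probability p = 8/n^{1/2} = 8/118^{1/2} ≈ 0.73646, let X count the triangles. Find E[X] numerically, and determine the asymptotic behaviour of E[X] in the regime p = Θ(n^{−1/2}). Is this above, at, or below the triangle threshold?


Number of potential triangles: C(118, 3) = 266916.
Each occurs with probability p³ ≈ (0.73646)³ ≈ 3.99435766e-01.
By linearity: E[X] = C(118, 3)·p³ ≈ 266916 · 3.99435766e-01 ≈ 106615.797027.
Since α = 1/2 < 1, p = c/n^{1/2} ≫ 1/n is above the triangle threshold p ~ 1/n. Asymptotically E[X] ~ (c³/6)·n^{3(1−α)} = (8³/6)·n^{1.5} → ∞; triangles are abundant w.h.p.

E[X] ≈ 106615.797027; in regime p = Θ(1/n^{1/2}) E[X] diverges (above the triangle threshold p ~ 1/n).
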